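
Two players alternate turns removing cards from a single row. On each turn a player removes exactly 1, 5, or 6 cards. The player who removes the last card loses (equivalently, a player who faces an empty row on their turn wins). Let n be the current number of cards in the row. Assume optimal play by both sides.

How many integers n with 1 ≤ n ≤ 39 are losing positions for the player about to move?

12

Build the W/L table. Terminal = W. A non-terminal position is W if it has a move to some L; otherwise it is L.
n=0: no move; the opponent has just taken the last card and therefore loses → W
n=1: only reaches 0(W), which is W → L
n=2: reaches L-position 1 → W
n=3: only reaches 2(W), which is W → L
n=4: reaches L-position 3 → W
n=5: only reaches 4(W), 0(W), all W → L
n=6: reaches L-position 5 → W
n=7: reaches L-position 1 → W
n=8: reaches L-position 3 → W
n=9: reaches L-position 3 → W
n=10: reaches L-position 5 → W
n=11: reaches L-position 5 → W
n=12: only reaches 11(W), 7(W), 6(W), all W → L
n=13: reaches L-position 12 → W
n=14: only reaches 13(W), 9(W), 8(W), all W → L
n=15: reaches L-position 14 → W
n=16: only reaches 15(W), 11(W), 10(W), all W → L
n=17: reaches L-position 16 → W
n=18: reaches L-position 12 → W
n=19: reaches L-position 14 → W
n=20: reaches L-position 14 → W
n=21: reaches L-position 16 → W
n=22: reaches L-position 16 → W
n=23: only reaches 22(W), 18(W), 17(W), all W → L
n=24: reaches L-position 23 → W
n=25: only reaches 24(W), 20(W), 19(W), all W → L
n=26: reaches L-position 25 → W
n=27: only reaches 26(W), 22(W), 21(W), all W → L
n=28: reaches L-position 27 → W
n=29: reaches L-position 23 → W
n=30: reaches L-position 25 → W
n=31: reaches L-position 25 → W
n=32: reaches L-position 27 → W
n=33: reaches L-position 27 → W
n=34: only reaches 33(W), 29(W), 28(W), all W → L
n=35: reaches L-position 34 → W
n=36: only reaches 35(W), 31(W), 30(W), all W → L
n=37: reaches L-position 36 → W
n=38: only reaches 37(W), 33(W), 32(W), all W → L
n=39: reaches L-position 38 → W
L entries with 1 ≤ n ≤ 39 (the range starts at n=1): n = 1, 3, 5, 12, 14, 16, 23, 25, 27, 34, 36, 38; that makes 12.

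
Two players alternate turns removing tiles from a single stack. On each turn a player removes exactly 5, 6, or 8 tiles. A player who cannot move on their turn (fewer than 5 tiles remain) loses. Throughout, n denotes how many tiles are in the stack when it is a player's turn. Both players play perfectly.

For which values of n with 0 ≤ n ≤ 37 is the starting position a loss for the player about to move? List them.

0, 1, 2, 3, 4, 13, 14, 15, 16, 17, 26, 27, 28, 29, 30

Label each position W (a win for the player to move) or L (a loss). A position with no legal move is L; any other position is W exactly when some move reaches an L, and L when every move reaches a W.
n=0: no move → L
n=1: no move → L
n=2: no move → L
n=3: no move → L
n=4: no move → L
n=5: W (go to 0, an L position)
n=6: W (go to 1, an L position)
n=7: W (go to 2, an L position)
n=8: W (go to 3, an L position)
n=9: W (go to 4, an L position)
n=10: W (go to 4, an L position)
n=11: W (go to 3, an L position)
n=12: W (go to 4, an L position)
n=13: L (options 8(W), 7(W), 5(W) are all W)
n=14: L (options 9(W), 8(W), 6(W) are all W)
n=15: L (options 10(W), 9(W), 7(W) are all W)
n=16: L (options 11(W), 10(W), 8(W) are all W)
n=17: L (options 12(W), 11(W), 9(W) are all W)
n=18: W (go to 13, an L position)
n=19: W (go to 14, an L position)
n=20: W (go to 15, an L position)
n=21: W (go to 16, an L position)
n=22: W (go to 17, an L position)
n=23: W (go to 17, an L position)
n=24: W (go to 16, an L position)
n=25: W (go to 17, an L position)
n=26: L (options 21(W), 20(W), 18(W) are all W)
n=27: L (options 22(W), 21(W), 19(W) are all W)
n=28: L (options 23(W), 22(W), 20(W) are all W)
n=29: L (options 24(W), 23(W), 21(W) are all W)
n=30: L (options 25(W), 24(W), 22(W) are all W)
n=31: W (go to 26, an L position)
n=32: W (go to 27, an L position)
n=33: W (go to 28, an L position)
n=34: W (go to 29, an L position)
n=35: W (go to 30, an L position)
n=36: W (go to 30, an L position)
n=37: W (go to 29, an L position)
Reading off the rows marked L gives the requested list; there are 15 such values of n.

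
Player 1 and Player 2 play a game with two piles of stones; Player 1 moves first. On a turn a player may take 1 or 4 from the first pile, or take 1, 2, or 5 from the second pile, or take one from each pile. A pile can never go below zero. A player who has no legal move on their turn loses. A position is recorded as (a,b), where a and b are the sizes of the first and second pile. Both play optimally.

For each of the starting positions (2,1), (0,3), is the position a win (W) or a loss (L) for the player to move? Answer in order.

Use the standard recursion: the mover loses at a terminal position; elsewhere, the mover wins exactly when some move hands the opponent an L position.
No move ever increases a pile, so every position that can arise here has a ≤ 2 and b ≤ 3; it is enough to label the cells with 0 ≤ a ≤ 2 and 0 ≤ b ≤ 3.
Every move lowers a or b (never raises either), so fill the grid row by row in increasing a, and left to right within a row: each cell's successors are then already labelled.
      b=0  b=1  b=2  b=3
a=0:    L    W    W    L
a=1:    W    W    L    W
a=2:    L    W    W    W
Cells with no legal move (terminal, hence L): (0,0).
The remaining L cells, each justified by listing all of its moves:
(0,3): only reaches (0,2)(W), (0,1)(W), all W → L
(1,2): only reaches (0,2)(W), (1,1)(W), (1,0)(W), (0,1)(W), all W → L
(2,0): only reaches (1,0)(W), which is W → L
Every other cell has at least one move into one of the L cells above, so it is W.
(2,1): the move to (2,0) reaches an L cell, so W
(0,3): one of the L cells justified above, so L

(2,1): W, (0,3): L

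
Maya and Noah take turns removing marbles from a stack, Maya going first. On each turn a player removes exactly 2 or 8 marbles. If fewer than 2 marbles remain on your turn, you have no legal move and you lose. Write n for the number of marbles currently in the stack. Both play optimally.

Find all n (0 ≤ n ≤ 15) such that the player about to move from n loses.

Work bottom-up. With no move the player to move loses. Otherwise the position is W if at least one move leads to an L position for the opponent, and L if every move leads to a W.
n=0: no move → L
n=1: no move → L
n=2: can move to 0, which is L ⇒ W
n=3: can move to 1, which is L ⇒ W
n=4: the only move is to 2(W), a W ⇒ L
n=5: the only move is to 3(W), a W ⇒ L
n=6: can move to 4, which is L ⇒ W
n=7: can move to 5, which is L ⇒ W
n=8: can move to 0, which is L ⇒ W
n=9: can move to 1, which is L ⇒ W
n=10: moves to 8(W), 2(W); every one is W ⇒ L
n=11: moves to 9(W), 3(W); every one is W ⇒ L
n=12: can move to 10, which is L ⇒ W
n=13: can move to 11, which is L ⇒ W
n=14: moves to 12(W), 6(W); every one is W ⇒ L
n=15: moves to 13(W), 7(W); every one is W ⇒ L
The losing starting values of n are exactly the entries labelled L in this table (8 of them).

0, 1, 4, 5, 10, 11, 14, 15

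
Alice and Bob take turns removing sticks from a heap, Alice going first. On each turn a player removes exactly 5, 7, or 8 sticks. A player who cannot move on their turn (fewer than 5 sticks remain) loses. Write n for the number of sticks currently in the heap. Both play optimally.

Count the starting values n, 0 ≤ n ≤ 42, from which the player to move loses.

19

Build the W/L table. Terminal = L. A non-terminal position is W if it has a move to some L; otherwise it is L.
n=0: no move → L
n=1: no move → L
n=2: no move → L
n=3: no move → L
n=4: no move → L
n=5: →0(L), so W
n=6: →1(L), so W
n=7: →2(L), so W
n=8: →3(L), so W
n=9: →4(L), so W
n=10: →3(L), so W
n=11: →4(L), so W
n=12: →4(L), so W
n=13: →8(W), 6(W), 5(W) — all W, so L
n=14: →9(W), 7(W), 6(W) — all W, so L
n=15: →10(W), 8(W), 7(W) — all W, so L
n=16: →11(W), 9(W), 8(W) — all W, so L
n=17: →12(W), 10(W), 9(W) — all W, so L
n=18: →13(L), so W
n=19: →14(L), so W
n=20: →15(L), so W
n=21: →16(L), so W
n=22: →17(L), so W
n=23: →16(L), so W
n=24: →17(L), so W
n=25: →17(L), so W
n=26: →21(W), 19(W), 18(W) — all W, so L
n=27: →22(W), 20(W), 19(W) — all W, so L
n=28: →23(W), 21(W), 20(W) — all W, so L
n=29: →24(W), 22(W), 21(W) — all W, so L
n=30: →25(W), 23(W), 22(W) — all W, so L
n=31: →26(L), so W
n=32: →27(L), so W
n=33: →28(L), so W
n=34: →29(L), so W
n=35: →30(L), so W
n=36: →29(L), so W
n=37: →30(L), so W
n=38: →30(L), so W
n=39: →34(W), 32(W), 31(W) — all W, so L
n=40: →35(W), 33(W), 32(W) — all W, so L
n=41: →36(W), 34(W), 33(W) — all W, so L
n=42: →37(W), 35(W), 34(W) — all W, so L
L entries with 0 ≤ n ≤ 42: n = 0, 1, 2, 3, 4, 13, 14, 15, 16, 17, 26, 27, 28, 29, 30, 39, 40, 41, 42; that makes 19.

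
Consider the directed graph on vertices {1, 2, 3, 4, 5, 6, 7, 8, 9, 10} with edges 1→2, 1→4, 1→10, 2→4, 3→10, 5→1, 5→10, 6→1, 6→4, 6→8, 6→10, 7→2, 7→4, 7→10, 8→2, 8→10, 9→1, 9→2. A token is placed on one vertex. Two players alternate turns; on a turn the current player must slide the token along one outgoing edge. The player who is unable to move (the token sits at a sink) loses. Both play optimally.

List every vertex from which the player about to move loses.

4, 9, 10

Build the W/L table. Terminal = L. A non-terminal position is W if it has a move to some L; otherwise it is L.
Every edge goes from a vertex to one that appears earlier in the order 4, 10, 2, 1, 8, 5, 6, 7, 9, 3, so processing vertices in that order labels each vertex after all of its successors.
4: no outgoing edge → L
10: no outgoing edge → L
2: reaches L-position 4 → W
1: reaches L-position 10 → W
8: reaches L-position 10 → W
5: reaches L-position 10 → W
6: reaches L-position 10 → W
7: reaches L-position 10 → W
9: only reaches 1(W), 2(W), all W → L
3: reaches L-position 10 → W
The losing starting vertices are exactly the entries labelled L in this table (3 of them).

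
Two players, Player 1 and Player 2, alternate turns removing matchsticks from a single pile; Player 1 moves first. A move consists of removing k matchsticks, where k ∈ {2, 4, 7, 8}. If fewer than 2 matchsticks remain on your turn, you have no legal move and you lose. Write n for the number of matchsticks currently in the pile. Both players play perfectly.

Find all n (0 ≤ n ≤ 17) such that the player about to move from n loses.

Compute win/loss labels from the base case upward. A position with no move is L. Any other position is W if it can reach an L in one move, else L.
n=0: no move → L
n=1: no move → L
n=2: can move to 0, which is L ⇒ W
n=3: can move to 1, which is L ⇒ W
n=4: can move to 0, which is L ⇒ W
n=5: can move to 1, which is L ⇒ W
n=6: moves to 4(W), 2(W); every one is W ⇒ L
n=7: can move to 0, which is L ⇒ W
n=8: can move to 6, which is L ⇒ W
n=9: can move to 1, which is L ⇒ W
n=10: can move to 6, which is L ⇒ W
n=11: moves to 9(W), 7(W), 4(W), 3(W); every one is W ⇒ L
n=12: moves to 10(W), 8(W), 5(W), 4(W); every one is W ⇒ L
n=13: can move to 11, which is L ⇒ W
n=14: can move to 12, which is L ⇒ W
n=15: can move to 11, which is L ⇒ W
n=16: can move to 12, which is L ⇒ W
n=17: moves to 15(W), 13(W), 10(W), 9(W); every one is W ⇒ L
The losing starting values of n are exactly the entries labelled L in this table (6 of them).

0, 1, 6, 11, 12, 17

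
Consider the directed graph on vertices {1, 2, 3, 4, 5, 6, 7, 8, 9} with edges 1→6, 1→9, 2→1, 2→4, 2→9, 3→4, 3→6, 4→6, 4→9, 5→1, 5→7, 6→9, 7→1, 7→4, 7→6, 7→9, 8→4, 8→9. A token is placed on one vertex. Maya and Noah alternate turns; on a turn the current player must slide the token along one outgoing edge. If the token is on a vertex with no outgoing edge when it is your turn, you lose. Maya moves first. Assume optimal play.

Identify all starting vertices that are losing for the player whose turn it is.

3, 5, 9

Classify positions by backward induction: terminal positions (no move available) are L. From any other position, the mover wins iff some move reaches an L.
Every edge goes from a vertex to one that appears earlier in the order 9, 6, 4, 3, 1, 7, 8, 2, 5, so processing vertices in that order labels each vertex after all of its successors.
9: no outgoing edge → L
6: reaches L-position 9 → W
4: reaches L-position 9 → W
3: only reaches 4(W), 6(W), all W → L
1: reaches L-position 9 → W
7: reaches L-position 9 → W
8: reaches L-position 9 → W
2: reaches L-position 9 → W
5: only reaches 7(W), 1(W), all W → L
The losing starting vertices are exactly the entries labelled L in this table (3 of them).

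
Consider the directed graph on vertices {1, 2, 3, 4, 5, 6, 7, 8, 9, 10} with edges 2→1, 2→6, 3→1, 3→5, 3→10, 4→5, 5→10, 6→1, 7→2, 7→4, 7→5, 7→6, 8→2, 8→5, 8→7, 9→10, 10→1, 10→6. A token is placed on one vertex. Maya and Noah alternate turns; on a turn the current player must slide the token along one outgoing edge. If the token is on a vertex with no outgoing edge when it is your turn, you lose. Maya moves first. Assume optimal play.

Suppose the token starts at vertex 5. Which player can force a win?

Noah wins.

Compute win/loss labels from the base case upward. A position with no move is L. Any other position is W if it can reach an L in one move, else L.
Every edge goes from a vertex to one that appears earlier in the order 1, 6, 10, 5, 2, 3, 4, 7, 9, 8, so processing vertices in that order labels each vertex after all of its successors.
1: no outgoing edge → L
6: can move to 1, which is L ⇒ W
10: can move to 1, which is L ⇒ W
5: the only move is to 10(W), a W ⇒ L
2: can move to 1, which is L ⇒ W
3: can move to 5, which is L ⇒ W
4: can move to 5, which is L ⇒ W
7: can move to 5, which is L ⇒ W
9: the only move is to 10(W), a W ⇒ L
8: can move to 5, which is L ⇒ W
Every move from 5 reaches a W position, so the mover loses.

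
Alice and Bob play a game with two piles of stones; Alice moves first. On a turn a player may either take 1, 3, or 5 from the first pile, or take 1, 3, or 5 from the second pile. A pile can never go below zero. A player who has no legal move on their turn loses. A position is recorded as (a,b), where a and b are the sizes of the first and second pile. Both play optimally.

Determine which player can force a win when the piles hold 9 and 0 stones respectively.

Alice wins.

Work bottom-up. With no move the player to move loses. Otherwise the position is W if at least one move leads to an L position for the opponent, and L if every move leads to a W.
No move ever increases a pile, so every position that can arise here has a ≤ 9 and b ≤ 0; it is enough to label the cells with 0 ≤ a ≤ 9 and 0 ≤ b ≤ 0.
Every move lowers a or b (never raises either), so fill the grid row by row in increasing a, and left to right within a row: each cell's successors are then already labelled.
      b=0
a=0:    L
a=1:    W
a=2:    L
a=3:    W
a=4:    L
a=5:    W
a=6:    L
a=7:    W
a=8:    L
a=9:    W
Cells with no legal move (terminal, hence L): (0,0).
The remaining L cells, each justified by listing all of its moves:
(2,0): →(1,0)(W) only, which is W, so L
(4,0): →(3,0)(W), (1,0)(W) — all W, so L
(6,0): →(5,0)(W), (3,0)(W), (1,0)(W) — all W, so L
(8,0): →(7,0)(W), (5,0)(W), (3,0)(W) — all W, so L
Every other cell has at least one move into one of the L cells above, so it is W.
The starting position (9,0) is W: Alice should move to (8,0), handing over an L position.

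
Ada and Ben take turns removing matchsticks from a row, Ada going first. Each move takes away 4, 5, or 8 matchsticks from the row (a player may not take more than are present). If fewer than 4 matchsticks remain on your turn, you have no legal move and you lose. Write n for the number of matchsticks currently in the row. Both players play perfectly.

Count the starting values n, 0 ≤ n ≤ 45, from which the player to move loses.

Use the standard recursion: the mover loses at a terminal position; elsewhere, the mover wins exactly when some move hands the opponent an L position.
n=0: no move → L
n=1: no move → L
n=2: no move → L
n=3: no move → L
n=4: →0(L), so W
n=5: →1(L), so W
n=6: →2(L), so W
n=7: →3(L), so W
n=8: →3(L), so W
n=9: →1(L), so W
n=10: →2(L), so W
n=11: →3(L), so W
n=12: →8(W), 7(W), 4(W) — all W, so L
n=13: →9(W), 8(W), 5(W) — all W, so L
n=14: →10(W), 9(W), 6(W) — all W, so L
n=15: →11(W), 10(W), 7(W) — all W, so L
n=16: →12(L), so W
n=17: →13(L), so W
n=18: →14(L), so W
n=19: →15(L), so W
n=20: →15(L), so W
n=21: →13(L), so W
n=22: →14(L), so W
n=23: →15(L), so W
n=24: →20(W), 19(W), 16(W) — all W, so L
n=25: →21(W), 20(W), 17(W) — all W, so L
n=26: →22(W), 21(W), 18(W) — all W, so L
n=27: →23(W), 22(W), 19(W) — all W, so L
n=28: →24(L), so W
n=29: →25(L), so W
n=30: →26(L), so W
n=31: →27(L), so W
n=32: →27(L), so W
n=33: →25(L), so W
n=34: →26(L), so W
n=35: →27(L), so W
n=36: →32(W), 31(W), 28(W) — all W, so L
n=37: →33(W), 32(W), 29(W) — all W, so L
n=38: →34(W), 33(W), 30(W) — all W, so L
n=39: →35(W), 34(W), 31(W) — all W, so L
n=40: →36(L), so W
n=41: →37(L), so W
n=42: →38(L), so W
n=43: →39(L), so W
n=44: →39(L), so W
n=45: →37(L), so W
L entries with 0 ≤ n ≤ 45: n = 0, 1, 2, 3, 12, 13, 14, 15, 24, 25, 26, 27, 36, 37, 38, 39; that makes 16.

16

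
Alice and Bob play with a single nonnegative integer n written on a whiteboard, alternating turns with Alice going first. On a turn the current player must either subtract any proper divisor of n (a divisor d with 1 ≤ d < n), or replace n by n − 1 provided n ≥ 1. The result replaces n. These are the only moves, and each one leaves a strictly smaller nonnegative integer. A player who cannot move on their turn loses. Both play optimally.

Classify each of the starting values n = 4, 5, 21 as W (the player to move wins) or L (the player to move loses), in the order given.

Positions with no move are L. A position that does have a move is losing for the player to move precisely when every available move leads to a winning position for the opponent. Fill in the labels:
n=0: no move → L
n=1: reaches L-position 0 → W
n=2: only reaches 1(W), which is W → L
n=3: reaches L-position 2 → W
n=4: reaches L-position 2 → W
n=5: only reaches 4(W), which is W → L
n=6: reaches L-position 5 → W
n=7: only reaches 6(W), which is W → L
n=8: reaches L-position 7 → W
n=9: only reaches 6(W), 8(W), all W → L
n=10: reaches L-position 5 → W
n=11: only reaches 10(W), which is W → L
n=12: reaches L-position 9 → W
n=13: only reaches 12(W), which is W → L
n=14: reaches L-position 7 → W
n=15: only reaches 10(W), 12(W), 14(W), all W → L
n=16: reaches L-position 15 → W
n=17: only reaches 16(W), which is W → L
n=18: reaches L-position 9 → W
n=19: only reaches 18(W), which is W → L
n=20: reaches L-position 15 → W
n=21: only reaches 14(W), 18(W), 20(W), all W → L

4: W, 5: L, 21: L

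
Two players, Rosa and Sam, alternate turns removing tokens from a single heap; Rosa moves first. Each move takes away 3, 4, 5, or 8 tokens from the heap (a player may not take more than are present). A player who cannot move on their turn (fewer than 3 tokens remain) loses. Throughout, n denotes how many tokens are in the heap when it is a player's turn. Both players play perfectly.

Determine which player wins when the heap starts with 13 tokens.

Label each position W (a win for the player to move) or L (a loss). A position with no legal move is L; any other position is W exactly when some move reaches an L, and L when every move reaches a W.
n=0: no move → L
n=1: no move → L
n=2: no move → L
n=3: W (go to 0, an L position)
n=4: W (go to 1, an L position)
n=5: W (go to 2, an L position)
n=6: W (go to 2, an L position)
n=7: W (go to 2, an L position)
n=8: W (go to 0, an L position)
n=9: W (go to 1, an L position)
n=10: W (go to 2, an L position)
n=11: L (options 8(W), 7(W), 6(W), 3(W) are all W)
n=12: L (options 9(W), 8(W), 7(W), 4(W) are all W)
n=13: L (options 10(W), 9(W), 8(W), 5(W) are all W)
Every move from 13 reaches a W position, so the mover loses.

Sam wins.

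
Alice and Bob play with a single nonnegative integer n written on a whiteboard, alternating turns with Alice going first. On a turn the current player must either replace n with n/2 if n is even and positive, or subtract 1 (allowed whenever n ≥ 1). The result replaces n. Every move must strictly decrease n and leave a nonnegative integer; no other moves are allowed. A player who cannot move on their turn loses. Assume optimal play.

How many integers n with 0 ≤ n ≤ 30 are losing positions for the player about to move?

15

Label each position W (a win for the player to move) or L (a loss). A position with no legal move is L; any other position is W exactly when some move reaches an L, and L when every move reaches a W.
n=0: no move → L
n=1: can move to 0, which is L ⇒ W
n=2: the only move is to 1(W), a W ⇒ L
n=3: can move to 2, which is L ⇒ W
n=4: can move to 2, which is L ⇒ W
n=5: the only move is to 4(W), a W ⇒ L
n=6: can move to 5, which is L ⇒ W
n=7: the only move is to 6(W), a W ⇒ L
n=8: can move to 7, which is L ⇒ W
n=9: the only move is to 8(W), a W ⇒ L
n=10: can move to 5, which is L ⇒ W
n=11: the only move is to 10(W), a W ⇒ L
n=12: can move to 11, which is L ⇒ W
n=13: the only move is to 12(W), a W ⇒ L
n=14: can move to 7, which is L ⇒ W
n=15: the only move is to 14(W), a W ⇒ L
n=16: can move to 15, which is L ⇒ W
n=17: the only move is to 16(W), a W ⇒ L
n=18: can move to 9, which is L ⇒ W
n=19: the only move is to 18(W), a W ⇒ L
n=20: can move to 19, which is L ⇒ W
n=21: the only move is to 20(W), a W ⇒ L
n=22: can move to 11, which is L ⇒ W
n=23: the only move is to 22(W), a W ⇒ L
n=24: can move to 23, which is L ⇒ W
n=25: the only move is to 24(W), a W ⇒ L
n=26: can move to 13, which is L ⇒ W
n=27: the only move is to 26(W), a W ⇒ L
n=28: can move to 27, which is L ⇒ W
n=29: the only move is to 28(W), a W ⇒ L
n=30: can move to 15, which is L ⇒ W
L entries with 0 ≤ n ≤ 30: n = 0, 2, 5, 7, 9, 11, 13, 15, 17, 19, 21, 23, 25, 27, 29; that makes 15.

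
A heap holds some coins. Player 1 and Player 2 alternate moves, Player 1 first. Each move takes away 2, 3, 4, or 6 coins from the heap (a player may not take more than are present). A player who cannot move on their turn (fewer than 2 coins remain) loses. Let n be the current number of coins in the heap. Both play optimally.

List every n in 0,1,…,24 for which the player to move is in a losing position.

Classify positions by backward induction: terminal positions (no move available) are L. From any other position, the mover wins iff some move reaches an L.
n=0: no move → L
n=1: no move → L
n=2: reaches L-position 0 → W
n=3: reaches L-position 1 → W
n=4: reaches L-position 1 → W
n=5: reaches L-position 1 → W
n=6: reaches L-position 0 → W
n=7: reaches L-position 1 → W
n=8: only reaches 6(W), 5(W), 4(W), 2(W), all W → L
n=9: only reaches 7(W), 6(W), 5(W), 3(W), all W → L
n=10: reaches L-position 8 → W
n=11: reaches L-position 9 → W
n=12: reaches L-position 9 → W
n=13: reaches L-position 9 → W
n=14: reaches L-position 8 → W
n=15: reaches L-position 9 → W
n=16: only reaches 14(W), 13(W), 12(W), 10(W), all W → L
n=17: only reaches 15(W), 14(W), 13(W), 11(W), all W → L
n=18: reaches L-position 16 → W
n=19: reaches L-position 17 → W
n=20: reaches L-position 17 → W
n=21: reaches L-position 17 → W
n=22: reaches L-position 16 → W
n=23: reaches L-position 17 → W
n=24: only reaches 22(W), 21(W), 20(W), 18(W), all W → L
Reading off the rows marked L gives the requested list; there are 7 such values of n.

0, 1, 8, 9, 16, 17, 24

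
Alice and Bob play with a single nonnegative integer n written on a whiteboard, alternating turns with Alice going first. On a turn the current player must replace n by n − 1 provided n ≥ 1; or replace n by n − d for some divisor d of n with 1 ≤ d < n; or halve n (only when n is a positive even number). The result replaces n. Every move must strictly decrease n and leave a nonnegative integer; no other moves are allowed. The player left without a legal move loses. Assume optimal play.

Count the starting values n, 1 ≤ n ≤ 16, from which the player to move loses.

Work bottom-up. With no move the player to move loses. Otherwise the position is W if at least one move leads to an L position for the opponent, and L if every move leads to a W.
n=0: no move → L
n=1: reaches L-position 0 → W
n=2: only reaches 1(W), which is W → L
n=3: reaches L-position 2 → W
n=4: reaches L-position 2 → W
n=5: only reaches 4(W), which is W → L
n=6: reaches L-position 5 → W
n=7: only reaches 6(W), which is W → L
n=8: reaches L-position 7 → W
n=9: only reaches 6(W), 8(W), all W → L
n=10: reaches L-position 5 → W
n=11: only reaches 10(W), which is W → L
n=12: reaches L-position 9 → W
n=13: only reaches 12(W), which is W → L
n=14: reaches L-position 7 → W
n=15: only reaches 10(W), 12(W), 14(W), all W → L
n=16: reaches L-position 15 → W
L entries with 1 ≤ n ≤ 16 (n=0 is outside the asked range and is not counted): n = 2, 5, 7, 9, 11, 13, 15; that makes 7.

7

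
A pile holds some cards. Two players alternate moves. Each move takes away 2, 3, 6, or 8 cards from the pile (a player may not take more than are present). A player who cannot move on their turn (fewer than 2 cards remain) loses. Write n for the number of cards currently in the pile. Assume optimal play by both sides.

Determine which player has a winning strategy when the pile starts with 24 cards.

The second player wins.

Work bottom-up. With no move the player to move loses. Otherwise the position is W if at least one move leads to an L position for the opponent, and L if every move leads to a W.
n=0: no move → L
n=1: no move → L
n=2: can move to 0, which is L ⇒ W
n=3: can move to 1, which is L ⇒ W
n=4: can move to 1, which is L ⇒ W
n=5: moves to 3(W), 2(W); every one is W ⇒ L
n=6: can move to 0, which is L ⇒ W
n=7: can move to 5, which is L ⇒ W
n=8: can move to 5, which is L ⇒ W
n=9: can move to 1, which is L ⇒ W
n=10: moves to 8(W), 7(W), 4(W), 2(W); every one is W ⇒ L
n=11: can move to 5, which is L ⇒ W
n=12: can move to 10, which is L ⇒ W
n=13: can move to 10, which is L ⇒ W
n=14: moves to 12(W), 11(W), 8(W), 6(W); every one is W ⇒ L
n=15: moves to 13(W), 12(W), 9(W), 7(W); every one is W ⇒ L
n=16: can move to 14, which is L ⇒ W
n=17: can move to 15, which is L ⇒ W
n=18: can move to 15, which is L ⇒ W
n=19: moves to 17(W), 16(W), 13(W), 11(W); every one is W ⇒ L
n=20: can move to 14, which is L ⇒ W
n=21: can move to 19, which is L ⇒ W
n=22: can move to 19, which is L ⇒ W
n=23: can move to 15, which is L ⇒ W
n=24: moves to 22(W), 21(W), 18(W), 16(W); every one is W ⇒ L
The starting position 24 is L: whatever the player to move does, the opponent receives a W position.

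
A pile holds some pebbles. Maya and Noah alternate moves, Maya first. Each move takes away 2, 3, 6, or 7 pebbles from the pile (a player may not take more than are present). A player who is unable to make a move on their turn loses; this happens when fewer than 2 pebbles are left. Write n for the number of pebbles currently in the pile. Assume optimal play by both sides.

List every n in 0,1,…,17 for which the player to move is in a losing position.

0, 1, 5, 9, 10, 14

Positions with no move are L. A position that does have a move is losing for the player to move precisely when every available move leads to a winning position for the opponent. Fill in the labels:
n=0: no move → L
n=1: no move → L
n=2: W (go to 0, an L position)
n=3: W (go to 1, an L position)
n=4: W (go to 1, an L position)
n=5: L (options 3(W), 2(W) are all W)
n=6: W (go to 0, an L position)
n=7: W (go to 5, an L position)
n=8: W (go to 5, an L position)
n=9: L (options 7(W), 6(W), 3(W), 2(W) are all W)
n=10: L (options 8(W), 7(W), 4(W), 3(W) are all W)
n=11: W (go to 9, an L position)
n=12: W (go to 10, an L position)
n=13: W (go to 10, an L position)
n=14: L (options 12(W), 11(W), 8(W), 7(W) are all W)
n=15: W (go to 9, an L position)
n=16: W (go to 14, an L position)
n=17: W (go to 14, an L position)
The losing starting values of n are exactly the entries labelled L in this table (6 of them).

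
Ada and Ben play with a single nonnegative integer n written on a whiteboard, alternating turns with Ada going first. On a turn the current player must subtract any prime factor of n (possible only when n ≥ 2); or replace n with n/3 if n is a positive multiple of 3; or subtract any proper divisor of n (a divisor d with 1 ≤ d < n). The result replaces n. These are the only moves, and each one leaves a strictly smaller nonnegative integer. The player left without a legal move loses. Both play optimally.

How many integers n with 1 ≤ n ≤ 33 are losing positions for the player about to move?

7

Positions with no move are L. A position that does have a move is losing for the player to move precisely when every available move leads to a winning position for the opponent. Fill in the labels:
n=0: no move → L
n=1: no move → L
n=2: →0(L), so W
n=3: →0(L), so W
n=4: →2(W), 3(W) — all W, so L
n=5: →0(L), so W
n=6: →4(L), so W
n=7: →0(L), so W
n=8: →4(L), so W
n=9: →3(W), 6(W), 8(W) — all W, so L
n=10: →9(L), so W
n=11: →0(L), so W
n=12: →4(L), so W
n=13: →0(L), so W
n=14: →7(W), 12(W), 13(W) — all W, so L
n=15: →14(L), so W
n=16: →14(L), so W
n=17: →0(L), so W
n=18: →9(L), so W
n=19: →0(L), so W
n=20: →10(W), 15(W), 16(W), 18(W), 19(W) — all W, so L
n=21: →14(L), so W
n=22: →20(L), so W
n=23: →0(L), so W
n=24: →20(L), so W
n=25: →20(L), so W
n=26: →13(W), 24(W), 25(W) — all W, so L
n=27: →9(L), so W
n=28: →14(L), so W
n=29: →0(L), so W
n=30: →20(L), so W
n=31: →0(L), so W
n=32: →16(W), 24(W), 28(W), 30(W), 31(W) — all W, so L
n=33: →32(L), so W
L entries with 1 ≤ n ≤ 33 (n=0 is outside the asked range and is not counted): n = 1, 4, 9, 14, 20, 26, 32; that makes 7.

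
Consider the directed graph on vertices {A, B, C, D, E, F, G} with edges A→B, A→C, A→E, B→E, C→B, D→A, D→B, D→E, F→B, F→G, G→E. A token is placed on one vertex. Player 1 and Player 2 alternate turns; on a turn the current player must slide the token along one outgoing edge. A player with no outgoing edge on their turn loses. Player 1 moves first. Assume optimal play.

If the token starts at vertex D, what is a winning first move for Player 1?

Move to E.

Use the standard recursion: the mover loses at a terminal position; elsewhere, the mover wins exactly when some move hands the opponent an L position.
Every edge goes from a vertex to one that appears earlier in the order E, B, C, A, D, G, F, so processing vertices in that order labels each vertex after all of its successors.
E: no outgoing edge → L
B: can move to E, which is L ⇒ W
C: the only move is to B(W), a W ⇒ L
A: can move to C, which is L ⇒ W
D: can move to E, which is L ⇒ W
G: can move to E, which is L ⇒ W
F: moves to G(W), B(W); every one is W ⇒ L
From D, the L positions reachable in one move are: E.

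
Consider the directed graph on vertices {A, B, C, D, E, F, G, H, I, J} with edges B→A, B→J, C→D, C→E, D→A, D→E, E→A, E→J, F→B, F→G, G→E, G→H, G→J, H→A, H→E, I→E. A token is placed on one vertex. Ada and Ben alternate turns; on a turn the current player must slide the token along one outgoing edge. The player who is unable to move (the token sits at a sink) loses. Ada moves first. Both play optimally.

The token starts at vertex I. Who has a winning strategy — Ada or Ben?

Ben wins.

Use the standard recursion: the mover loses at a terminal position; elsewhere, the mover wins exactly when some move hands the opponent an L position.
Every edge goes from a vertex to one that appears earlier in the order J, A, E, D, H, B, C, G, I, F, so processing vertices in that order labels each vertex after all of its successors.
J: no outgoing edge → L
A: no outgoing edge → L
E: reaches L-position A → W
D: reaches L-position A → W
H: reaches L-position A → W
B: reaches L-position A → W
C: only reaches D(W), E(W), all W → L
G: reaches L-position J → W
I: only reaches E(W), which is W → L
F: only reaches G(W), B(W), all W → L
Every move from I reaches a W position, so the mover loses.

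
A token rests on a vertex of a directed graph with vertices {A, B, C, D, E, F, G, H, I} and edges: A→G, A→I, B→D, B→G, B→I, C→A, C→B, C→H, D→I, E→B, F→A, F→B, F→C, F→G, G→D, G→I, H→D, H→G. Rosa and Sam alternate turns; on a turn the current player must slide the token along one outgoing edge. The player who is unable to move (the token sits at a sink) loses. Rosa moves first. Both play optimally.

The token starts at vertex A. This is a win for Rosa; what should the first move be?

Move to I.

Compute win/loss labels from the base case upward. A position with no move is L. Any other position is W if it can reach an L in one move, else L.
Every edge goes from a vertex to one that appears earlier in the order I, D, G, H, B, A, C, E, F, so processing vertices in that order labels each vertex after all of its successors.
I: no outgoing edge → L
D: W (go to I, an L position)
G: W (go to I, an L position)
H: L (options G(W), D(W) are all W)
B: W (go to I, an L position)
A: W (go to I, an L position)
C: W (go to H, an L position)
E: L (sole option B(W) is W)
F: L (options C(W), A(W), B(W), G(W) are all W)
From A, the L positions reachable in one move are: I.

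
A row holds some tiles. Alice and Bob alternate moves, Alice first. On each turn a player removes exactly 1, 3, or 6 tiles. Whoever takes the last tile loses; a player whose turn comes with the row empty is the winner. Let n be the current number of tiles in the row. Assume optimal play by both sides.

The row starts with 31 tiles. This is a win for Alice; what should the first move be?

Use the standard recursion: the mover wins at a terminal position; elsewhere, the mover wins exactly when some move hands the opponent an L position.
n=0: no move; the opponent has just taken the last tile and therefore loses → W
n=1: L (sole option 0(W) is W)
n=2: W (go to 1, an L position)
n=3: L (options 2(W), 0(W) are all W)
n=4: W (go to 3, an L position)
n=5: L (options 4(W), 2(W) are all W)
n=6: W (go to 5, an L position)
n=7: W (go to 1, an L position)
n=8: W (go to 5, an L position)
n=9: W (go to 3, an L position)
n=10: L (options 9(W), 7(W), 4(W) are all W)
n=11: W (go to 10, an L position)
n=12: L (options 11(W), 9(W), 6(W) are all W)
n=13: W (go to 12, an L position)
n=14: L (options 13(W), 11(W), 8(W) are all W)
n=15: W (go to 14, an L position)
n=16: W (go to 10, an L position)
n=17: W (go to 14, an L position)
n=18: W (go to 12, an L position)
n=19: L (options 18(W), 16(W), 13(W) are all W)
n=20: W (go to 19, an L position)
n=21: L (options 20(W), 18(W), 15(W) are all W)
n=22: W (go to 21, an L position)
n=23: L (options 22(W), 20(W), 17(W) are all W)
n=24: W (go to 23, an L position)
n=25: W (go to 19, an L position)
n=26: W (go to 23, an L position)
n=27: W (go to 21, an L position)
n=28: L (options 27(W), 25(W), 22(W) are all W)
n=29: W (go to 28, an L position)
n=30: L (options 29(W), 27(W), 24(W) are all W)
n=31: W (go to 30, an L position)
From 31, the L positions reachable in one move are: 30, 28. Any move reaching one of these is winning.

Remove 1, leaving 30.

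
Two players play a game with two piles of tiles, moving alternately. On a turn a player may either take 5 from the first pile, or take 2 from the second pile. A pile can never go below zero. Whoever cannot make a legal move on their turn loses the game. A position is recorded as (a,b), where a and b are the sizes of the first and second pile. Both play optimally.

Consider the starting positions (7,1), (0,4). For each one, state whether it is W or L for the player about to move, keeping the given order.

Build the W/L table. Terminal = L. A non-terminal position is W if it has a move to some L; otherwise it is L.
No move ever increases a pile, so every position that can arise here has a ≤ 7 and b ≤ 4; it is enough to label the cells with 0 ≤ a ≤ 7 and 0 ≤ b ≤ 4.
Every move lowers a or b (never raises either), so fill the grid row by row in increasing a, and left to right within a row: each cell's successors are then already labelled.
      b=0  b=1  b=2  b=3  b=4
a=0:    L    L    W    W    L
a=1:    L    L    W    W    L
a=2:    L    L    W    W    L
a=3:    L    L    W    W    L
a=4:    L    L    W    W    L
a=5:    W    W    L    L    W
a=6:    W    W    L    L    W
a=7:    W    W    L    L    W
Cells with no legal move (terminal, hence L): (0,0), (0,1), (1,0), (1,1), (2,0), (2,1), (3,0), (3,1), (4,0), (4,1).
The remaining L cells, each justified by listing all of its moves:
(0,4): →(0,2)(W) only, which is W, so L
(1,4): →(1,2)(W) only, which is W, so L
(2,4): →(2,2)(W) only, which is W, so L
(3,4): →(3,2)(W) only, which is W, so L
(4,4): →(4,2)(W) only, which is W, so L
(5,2): →(0,2)(W), (5,0)(W) — all W, so L
(5,3): →(0,3)(W), (5,1)(W) — all W, so L
(6,2): →(1,2)(W), (6,0)(W) — all W, so L
(6,3): →(1,3)(W), (6,1)(W) — all W, so L
(7,2): →(2,2)(W), (7,0)(W) — all W, so L
(7,3): →(2,3)(W), (7,1)(W) — all W, so L
Every other cell has at least one move into one of the L cells above, so it is W.
(7,1): the move to (2,1) reaches an L cell, so W
(0,4): one of the L cells justified above, so L

(7,1): W, (0,4): L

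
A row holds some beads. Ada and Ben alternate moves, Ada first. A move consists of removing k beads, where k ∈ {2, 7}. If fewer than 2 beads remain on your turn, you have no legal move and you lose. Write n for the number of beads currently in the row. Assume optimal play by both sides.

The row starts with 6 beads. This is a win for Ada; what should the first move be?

Remove 2, leaving 4.

Use the standard recursion: the mover loses at a terminal position; elsewhere, the mover wins exactly when some move hands the opponent an L position.
n=0: no move → L
n=1: no move → L
n=2: W (go to 0, an L position)
n=3: W (go to 1, an L position)
n=4: L (sole option 2(W) is W)
n=5: L (sole option 3(W) is W)
n=6: W (go to 4, an L position)
From 6, the L positions reachable in one move are: 4.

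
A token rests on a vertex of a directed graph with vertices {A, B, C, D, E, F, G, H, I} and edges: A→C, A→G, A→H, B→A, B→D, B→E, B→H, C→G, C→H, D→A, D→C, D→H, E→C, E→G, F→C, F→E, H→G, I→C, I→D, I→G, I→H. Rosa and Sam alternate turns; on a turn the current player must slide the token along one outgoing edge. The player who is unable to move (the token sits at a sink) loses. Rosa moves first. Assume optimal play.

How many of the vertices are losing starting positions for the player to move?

3

Classify positions by backward induction: terminal positions (no move available) are L. From any other position, the mover wins iff some move reaches an L.
Every edge goes from a vertex to one that appears earlier in the order G, H, C, E, A, D, I, F, B, so processing vertices in that order labels each vertex after all of its successors.
G: no outgoing edge → L
H: →G(L), so W
C: →G(L), so W
E: →G(L), so W
A: →G(L), so W
D: →A(W), C(W), H(W) — all W, so L
I: →D(L), so W
F: →E(W), C(W) — all W, so L
B: →D(L), so W
The L vertices are D, F, G; that is 3 in all.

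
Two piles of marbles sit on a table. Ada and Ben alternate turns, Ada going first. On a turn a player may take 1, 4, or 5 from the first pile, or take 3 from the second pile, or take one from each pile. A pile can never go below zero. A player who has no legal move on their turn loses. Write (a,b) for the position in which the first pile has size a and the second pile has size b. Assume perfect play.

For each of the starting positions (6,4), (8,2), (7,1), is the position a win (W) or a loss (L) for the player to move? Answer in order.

(6,4): W, (8,2): L, (7,1): W

Use the standard recursion: the mover loses at a terminal position; elsewhere, the mover wins exactly when some move hands the opponent an L position.
No move ever increases a pile, so every position that can arise here has a ≤ 8 and b ≤ 4; it is enough to label the cells with 0 ≤ a ≤ 8 and 0 ≤ b ≤ 4.
Every move lowers a or b (never raises either), so fill the grid row by row in increasing a, and left to right within a row: each cell's successors are then already labelled.
      b=0  b=1  b=2  b=3  b=4
a=0:    L    L    L    W    W
a=1:    W    W    W    W    L
a=2:    L    L    L    W    W
a=3:    W    W    W    W    L
a=4:    W    W    W    L    W
a=5:    W    W    W    W    W
a=6:    W    W    W    L    W
a=7:    W    W    W    W    W
a=8:    L    L    L    W    W
Cells with no legal move (terminal, hence L): (0,0), (0,1), (0,2).
The remaining L cells, each justified by listing all of its moves:
(1,4): →(0,4)(W), (1,1)(W), (0,3)(W) — all W, so L
(2,0): →(1,0)(W) only, which is W, so L
(2,1): →(1,1)(W), (1,0)(W) — all W, so L
(2,2): →(1,2)(W), (1,1)(W) — all W, so L
(3,4): →(2,4)(W), (3,1)(W), (2,3)(W) — all W, so L
(4,3): →(3,3)(W), (0,3)(W), (4,0)(W), (3,2)(W) — all W, so L
(6,3): →(5,3)(W), (2,3)(W), (1,3)(W), (6,0)(W), (5,2)(W) — all W, so L
(8,0): →(7,0)(W), (4,0)(W), (3,0)(W) — all W, so L
(8,1): →(7,1)(W), (4,1)(W), (3,1)(W), (7,0)(W) — all W, so L
(8,2): →(7,2)(W), (4,2)(W), (3,2)(W), (7,1)(W) — all W, so L
Every other cell has at least one move into one of the L cells above, so it is W.
(6,4): the move to (1,4) reaches an L cell, so W
(8,2): one of the L cells justified above, so L
(7,1): the move to (2,1) reaches an L cell, so W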